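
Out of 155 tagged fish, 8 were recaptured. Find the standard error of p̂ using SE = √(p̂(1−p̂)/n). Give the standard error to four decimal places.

With x = 8 successes in n = 155, p̂ = 0.05161.
p̂(1−p̂) = 0.05161·0.94839 = 0.048946.
SE = √(0.048946/155) = 0.0178.

SE = 0.0178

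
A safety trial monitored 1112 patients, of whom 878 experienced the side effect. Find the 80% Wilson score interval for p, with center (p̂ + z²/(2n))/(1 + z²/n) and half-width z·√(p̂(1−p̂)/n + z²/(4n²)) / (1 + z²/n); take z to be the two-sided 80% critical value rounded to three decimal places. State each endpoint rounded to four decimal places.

p̂ = 878/1112 = 0.78957; z = 1.282, so z² = 1.643524.
Denominator 1 + z²/n = 1 + 1.643524/1112 = 1.001478.
Center = (0.78957 + 0.000739)/1.001478 = 0.78914.
Radicand: p̂(1−p̂)/n + z²/(4n²) = 0.000149416 + 0.000000332 = 0.000149748.
Half-width = z·√(radicand)/denom = 1.282·0.012237/1.001478 = 0.01566.
Interval: 0.78914 ± 0.01566 → (0.7735, 0.8048).

(0.7735, 0.8048)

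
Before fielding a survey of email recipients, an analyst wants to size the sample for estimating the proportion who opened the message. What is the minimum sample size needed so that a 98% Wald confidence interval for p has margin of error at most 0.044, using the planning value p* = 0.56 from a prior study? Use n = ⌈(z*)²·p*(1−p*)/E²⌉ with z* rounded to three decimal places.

n = 689

For 98% confidence, z* = 2.326.
p*(1−p*) = 0.2464.
(z*)²·p*(1−p*)/E² = 5.410276·0.2464/0.001936 = 688.581.
Rounding up, n = 689.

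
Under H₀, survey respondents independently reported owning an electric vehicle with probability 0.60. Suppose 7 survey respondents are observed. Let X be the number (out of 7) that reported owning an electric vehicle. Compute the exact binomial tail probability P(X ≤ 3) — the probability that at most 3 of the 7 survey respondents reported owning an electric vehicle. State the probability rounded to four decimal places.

X is binomial with n = 7 and p = 0.60.
P(X ≤ 3) = C(7,0)·0.60^0·0.40^7 + C(7,1)·0.60^1·0.40^6 + C(7,2)·0.60^2·0.40^5 + C(7,3)·0.60^3·0.40^4.
= 0.001638 + 0.017203 + 0.077414 + 0.193536 = 0.2898.

P = 0.2898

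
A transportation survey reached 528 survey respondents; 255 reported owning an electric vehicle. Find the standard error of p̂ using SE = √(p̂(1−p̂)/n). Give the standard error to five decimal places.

p̂ = 255/528 = 0.48295.
p̂(1−p̂) = 0.249709.
Dividing by n and taking the root: √0.000472934 = 0.02175.

SE = 0.02175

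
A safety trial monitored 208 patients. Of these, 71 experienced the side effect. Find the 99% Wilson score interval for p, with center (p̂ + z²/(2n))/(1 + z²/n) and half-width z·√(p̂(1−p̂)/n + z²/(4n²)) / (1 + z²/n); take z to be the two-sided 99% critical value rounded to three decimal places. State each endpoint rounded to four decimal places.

(0.2627, 0.4298)

p̂ = 71/208 = 0.34135; z = 2.576, so z² = 6.635776.
1 + z²/n = 1.031903.
Center = (0.34135 + 0.015951)/1.031903 = 0.34625.
Radicand: p̂(1−p̂)/n + z²/(4n²) = 0.001080908 + 0.000038345 = 0.001119253.
Half-width = z·√(radicand)/denom = 2.576·0.033455/1.031903 = 0.08352.
So the interval runs from 0.2627 to 0.4298.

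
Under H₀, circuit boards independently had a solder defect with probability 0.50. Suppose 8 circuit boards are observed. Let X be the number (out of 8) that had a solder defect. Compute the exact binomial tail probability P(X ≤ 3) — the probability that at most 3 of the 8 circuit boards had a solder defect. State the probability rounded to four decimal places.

P = 0.3633

X ~ Binomial(n=8, p=0.50).
P(X ≤ 3) = C(8,0)·0.50^0·0.50^8 + C(8,1)·0.50^1·0.50^7 + C(8,2)·0.50^2·0.50^6 + C(8,3)·0.50^3·0.50^5.
= 0.003906 + 0.031250 + 0.109375 + 0.218750 = 0.3633.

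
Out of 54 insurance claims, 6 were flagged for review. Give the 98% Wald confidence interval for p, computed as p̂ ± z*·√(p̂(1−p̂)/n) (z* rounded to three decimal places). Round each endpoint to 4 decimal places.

With x = 6 successes in n = 54, p̂ = 0.11111.
Standard error of p̂: √(0.098765/54) = √0.001828989 = 0.042767.
For 98% confidence, z* = 2.326.
Margin of error: 2.326 × 0.042767 = 0.09948.
Interval: 0.11111 ± 0.09948 → (0.0116, 0.2106).

(0.0116, 0.2106)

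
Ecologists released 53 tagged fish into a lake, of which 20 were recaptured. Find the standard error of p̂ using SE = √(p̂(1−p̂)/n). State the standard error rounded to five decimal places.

With x = 20 successes in n = 53, p̂ = 0.37736.
p̂(1−p̂) = 0.234959.
Dividing by n and taking the root: √0.004433189 = 0.06658.

SE = 0.06658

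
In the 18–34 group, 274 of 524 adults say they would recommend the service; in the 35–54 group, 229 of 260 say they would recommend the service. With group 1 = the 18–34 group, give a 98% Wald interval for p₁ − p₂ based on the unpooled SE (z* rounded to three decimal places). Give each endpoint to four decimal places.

p̂₁ = 0.52290, p̂₂ = 0.88077, so the observed difference is -0.35787.
SE = √(0.000476098 + 0.000403903) = √0.000880001 = 0.029665.
For 98% confidence, z* = 2.326. Margin of error = 0.06900.
CI: -0.35787 ± 0.06900 = (-0.4269, -0.2889).

(-0.4269, -0.2889)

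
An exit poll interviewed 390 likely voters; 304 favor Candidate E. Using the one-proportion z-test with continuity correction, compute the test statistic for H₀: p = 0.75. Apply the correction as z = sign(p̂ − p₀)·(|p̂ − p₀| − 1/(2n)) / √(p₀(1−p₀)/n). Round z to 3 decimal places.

z = 1.286

With x = 304 successes in n = 390, p̂ = 0.77949. p̂ − p₀ = 0.029487.
1/(2n) = 0.001282.
Corrected numerator: |0.029487| − 0.001282 = 0.028205.
SE₀ = √(0.75·0.25/390) = 0.021926.
z = (+)0.028205/0.021926 = 1.286.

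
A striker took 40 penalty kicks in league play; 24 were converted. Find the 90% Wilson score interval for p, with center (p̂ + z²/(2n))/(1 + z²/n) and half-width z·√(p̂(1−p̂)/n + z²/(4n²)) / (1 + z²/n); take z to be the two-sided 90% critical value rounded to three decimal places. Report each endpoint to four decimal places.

(0.4702, 0.7171)

p̂ = 24/40 = 0.60000; z = 1.645, so z² = 2.706025.
Denominator 1 + z²/n = 1 + 2.706025/40 = 1.067651.
Center = (0.60000 + 0.033825)/1.067651 = 0.59366.
Radicand: p̂(1−p̂)/n + z²/(4n²) = 0.006000000 + 0.000422816 = 0.006422816.
Half-width = 1.645·√0.006422816/1.067651 = 0.12348.
CI: 0.59366 ± 0.12348 = (0.4702, 0.7171).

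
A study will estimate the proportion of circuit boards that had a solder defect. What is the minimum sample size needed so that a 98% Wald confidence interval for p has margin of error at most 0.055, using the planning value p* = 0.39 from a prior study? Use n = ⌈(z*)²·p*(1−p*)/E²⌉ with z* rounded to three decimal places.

n = 426

The 98% critical value is z* = 2.326.
p*(1−p*) = 0.2379.
Required n before rounding: 5.410276 × 0.2379 / 0.055² = 425.489.
⌈425.489⌉ = 426.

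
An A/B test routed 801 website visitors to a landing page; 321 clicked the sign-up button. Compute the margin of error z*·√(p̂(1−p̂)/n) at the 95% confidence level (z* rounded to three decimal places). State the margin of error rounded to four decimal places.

ME = 0.0339

Sample proportion p̂ = 321/801 = 0.40075.
SE(p̂) = √(0.40075·0.59925/801) = 0.017315.
z* = 1.960 at the 95% level.
So ME = 0.0339.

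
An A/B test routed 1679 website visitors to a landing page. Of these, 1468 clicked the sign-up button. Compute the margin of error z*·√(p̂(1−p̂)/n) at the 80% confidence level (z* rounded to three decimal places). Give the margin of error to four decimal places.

ME = 0.0104

The sample proportion is 1468/1679 = 0.87433.
Standard error of p̂: √(0.109877/1679) = √0.000065442 = 0.008090.
For 80% confidence, z* = 1.282.
Margin of error = z*·SE = 1.282 × 0.008090 = 0.0104.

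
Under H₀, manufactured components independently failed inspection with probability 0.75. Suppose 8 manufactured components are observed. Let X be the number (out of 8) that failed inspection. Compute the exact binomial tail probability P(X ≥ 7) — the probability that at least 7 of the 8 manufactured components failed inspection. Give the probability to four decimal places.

X ~ Binomial(n=8, p=0.75).
P(X ≥ 7) = C(8,7)·0.75^7·0.25^1 + C(8,8)·0.75^8·0.25^0.
= 0.266968 + 0.100113 = 0.3671.

P = 0.3671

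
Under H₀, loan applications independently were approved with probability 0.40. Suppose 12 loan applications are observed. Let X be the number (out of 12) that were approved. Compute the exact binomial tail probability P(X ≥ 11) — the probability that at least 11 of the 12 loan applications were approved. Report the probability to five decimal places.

P = 0.00032

X is binomial with n = 12 and p = 0.40.
P(X ≥ 11) = C(12,11)·0.40^11·0.60^1 + C(12,12)·0.40^12·0.60^0.
= 0.000302 + 0.000017 = 0.00032.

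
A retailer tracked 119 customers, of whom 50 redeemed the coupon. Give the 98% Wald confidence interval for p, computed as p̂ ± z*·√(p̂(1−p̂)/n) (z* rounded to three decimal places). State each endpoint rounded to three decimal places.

p̂ = 50/119 = 0.42017.
SE(p̂) = √(0.42017·0.57983/119) = 0.045247.
The 98% critical value is z* = 2.326.
Margin = 2.326·0.045247 = 0.10524.
Interval: 0.42017 ± 0.10524 → (0.315, 0.525).

(0.315, 0.525)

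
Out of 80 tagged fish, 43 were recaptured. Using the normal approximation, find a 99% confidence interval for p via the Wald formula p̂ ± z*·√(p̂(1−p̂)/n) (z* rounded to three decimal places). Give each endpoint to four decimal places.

(0.3939, 0.6811)

p̂ = 43/80 = 0.53750.
SE(p̂) = √(0.53750·0.46250/80) = 0.055744.
The 99% critical value is z* = 2.576.
Margin of error: 2.576 × 0.055744 = 0.14360.
CI: 0.53750 ± 0.14360 = (0.3939, 0.6811).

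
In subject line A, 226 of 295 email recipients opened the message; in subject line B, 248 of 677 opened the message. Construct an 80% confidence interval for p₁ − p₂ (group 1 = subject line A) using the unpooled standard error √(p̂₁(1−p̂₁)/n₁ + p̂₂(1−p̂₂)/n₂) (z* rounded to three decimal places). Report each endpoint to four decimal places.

(0.3603, 0.4393)

p̂₁ = 0.76610, p̂₂ = 0.36632, so the observed difference is 0.39978.
SE = √(0.000607423 + 0.000342881) = √0.000950304 = 0.030827.
For 80% confidence, z* = 1.282. Margin of error = 0.03952.
So the interval runs from 0.3603 to 0.4393.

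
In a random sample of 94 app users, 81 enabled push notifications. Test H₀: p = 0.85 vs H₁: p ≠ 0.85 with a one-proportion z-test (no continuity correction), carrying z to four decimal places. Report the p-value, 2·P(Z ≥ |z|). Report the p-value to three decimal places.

Sample proportion p̂ = 81/94 = 0.86170.
Null standard error: √(0.85·0.15/94) = √0.001356383 = 0.036829.
Test statistic (full precision, shown to 4 dp): z = (81/94 − 0.85)/SE₀ ≈ 0.3177.
p-value = 2·P(Z ≥ |z|) with z = 0.3177 → 0.751.

p-value = 0.751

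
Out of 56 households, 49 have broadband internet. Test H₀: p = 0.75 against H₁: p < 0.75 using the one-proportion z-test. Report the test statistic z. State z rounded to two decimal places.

z = 2.16

With x = 49 successes in n = 56, p̂ = 0.87500.
SE₀ = √(0.75·0.25/56) = 0.057864.
Test statistic: z = 0.12500/0.057864 = 2.16.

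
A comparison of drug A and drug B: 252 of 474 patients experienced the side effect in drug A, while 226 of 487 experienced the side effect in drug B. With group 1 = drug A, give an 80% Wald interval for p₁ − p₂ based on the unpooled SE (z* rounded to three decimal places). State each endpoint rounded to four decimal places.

(0.0263, 0.1088)

p̂₁ = 252/474 = 0.53165, p̂₂ = 226/487 = 0.46407; p̂₁ − p̂₂ = 0.06758.
Unpooled SE = √(p̂₁(1−p̂₁)/n₁ + p̂₂(1−p̂₂)/n₂) = √(0.000525313 + 0.000510696) = 0.032187.
For 80% confidence, z* = 1.282. Margin of error = 0.04126.
CI: 0.06758 ± 0.04126 = (0.0263, 0.1088).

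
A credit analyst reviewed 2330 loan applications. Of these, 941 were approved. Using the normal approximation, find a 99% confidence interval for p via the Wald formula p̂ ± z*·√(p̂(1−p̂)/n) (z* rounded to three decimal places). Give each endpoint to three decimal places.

(0.378, 0.430)

Sample proportion p̂ = 941/2330 = 0.40386.
Standard error of p̂: √(0.240758/2330) = √0.000103329 = 0.010165.
The 99% critical value is z* = 2.576.
Margin = 2.576·0.010165 = 0.02619.
CI: 0.40386 ± 0.02619 = (0.378, 0.430).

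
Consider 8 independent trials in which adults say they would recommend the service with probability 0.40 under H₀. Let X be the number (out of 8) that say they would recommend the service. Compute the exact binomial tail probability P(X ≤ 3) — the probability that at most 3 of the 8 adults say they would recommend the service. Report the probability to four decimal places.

X ~ Binomial(n=8, p=0.40).
P(X ≤ 3) = C(8,0)·0.40^0·0.60^8 + C(8,1)·0.40^1·0.60^7 + C(8,2)·0.40^2·0.60^6 + C(8,3)·0.40^3·0.60^5.
= 0.016796 + 0.089580 + 0.209019 + 0.278692 = 0.5941.

P = 0.5941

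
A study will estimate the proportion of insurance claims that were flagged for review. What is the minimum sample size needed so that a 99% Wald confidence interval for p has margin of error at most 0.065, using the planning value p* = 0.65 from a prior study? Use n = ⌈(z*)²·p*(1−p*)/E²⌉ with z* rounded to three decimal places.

z* = 2.576 at the 99% level.
p*(1−p*) = 0.2275.
(z*)²·p*(1−p*)/E² = 6.635776·0.2275/0.004225 = 357.311.
⌈357.311⌉ = 358.

n = 358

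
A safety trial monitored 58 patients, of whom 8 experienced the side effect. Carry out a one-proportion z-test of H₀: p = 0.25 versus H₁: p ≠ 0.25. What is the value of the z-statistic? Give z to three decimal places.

z = -1.971

Sample proportion p̂ = 8/58 = 0.13793.
Under H₀, SE = √(p₀(1−p₀)/n) = √(0.25·0.75/58) = √0.003232759 = 0.056857.
Test statistic: z = -0.11207/0.056857 = -1.971.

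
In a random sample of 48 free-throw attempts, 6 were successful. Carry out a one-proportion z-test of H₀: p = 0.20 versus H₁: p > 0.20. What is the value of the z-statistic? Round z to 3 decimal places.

Sample proportion p̂ = 6/48 = 0.12500.
Under H₀, SE = √(p₀(1−p₀)/n) = √(0.20·0.80/48) = √0.003333333 = 0.057735.
z = (0.12500 − 0.20)/0.057735 = -0.07500/0.057735 = -1.299.

z = -1.299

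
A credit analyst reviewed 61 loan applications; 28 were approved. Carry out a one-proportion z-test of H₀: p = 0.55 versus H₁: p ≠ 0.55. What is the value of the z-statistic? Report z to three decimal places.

The sample proportion is 28/61 = 0.45902.
Under H₀, SE = √(p₀(1−p₀)/n) = √(0.55·0.45/61) = √0.004057377 = 0.063698.
Test statistic: z = -0.09098/0.063698 = -1.428.

z = -1.428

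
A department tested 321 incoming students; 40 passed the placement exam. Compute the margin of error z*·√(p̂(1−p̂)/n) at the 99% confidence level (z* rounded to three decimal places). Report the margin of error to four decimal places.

ME = 0.0475

Sample proportion p̂ = 40/321 = 0.12461.
SE(p̂) = √(0.12461·0.87539/321) = 0.018434.
z* = 2.576 at the 99% level.
So ME = 0.0475.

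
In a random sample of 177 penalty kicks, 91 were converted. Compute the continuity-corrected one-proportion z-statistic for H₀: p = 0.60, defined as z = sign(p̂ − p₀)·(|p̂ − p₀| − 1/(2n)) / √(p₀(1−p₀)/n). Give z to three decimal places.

z = -2.255

p̂ = 91/177 = 0.51412. p̂ − p₀ = -0.085876.
Continuity correction 1/(2n) = 1/354 = 0.002825.
Corrected numerator: |-0.085876| − 0.002825 = 0.083051.
SE₀ = √(0.60·0.40/177) = 0.036823.
z = (−)0.083051/0.036823 = -2.255.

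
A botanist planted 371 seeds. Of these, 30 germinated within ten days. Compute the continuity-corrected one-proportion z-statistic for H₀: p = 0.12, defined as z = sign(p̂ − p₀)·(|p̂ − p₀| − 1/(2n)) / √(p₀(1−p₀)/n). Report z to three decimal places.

z = -2.240

p̂ = 30/371 = 0.08086. p̂ − p₀ = -0.039137.
1/(2n) = 0.001348.
Corrected numerator: |-0.039137| − 0.001348 = 0.037789.
Null standard error: √(0.12·0.88/371) = √0.000284636 = 0.016871.
z = (−)0.037789/0.016871 = -2.240.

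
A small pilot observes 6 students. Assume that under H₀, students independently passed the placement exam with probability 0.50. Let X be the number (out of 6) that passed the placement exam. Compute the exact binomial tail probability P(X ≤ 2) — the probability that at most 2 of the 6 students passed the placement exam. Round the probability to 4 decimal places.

P = 0.3438

X is binomial with n = 6 and p = 0.50.
P(X ≤ 2) = C(6,0)·0.50^0·0.50^6 + C(6,1)·0.50^1·0.50^5 + C(6,2)·0.50^2·0.50^4.
= 0.015625 + 0.093750 + 0.234375 = 0.3438.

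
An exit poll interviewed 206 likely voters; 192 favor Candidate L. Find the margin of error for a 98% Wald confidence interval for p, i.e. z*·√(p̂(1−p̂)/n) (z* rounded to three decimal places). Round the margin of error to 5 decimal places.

ME = 0.04079

The sample proportion is 192/206 = 0.93204.
Standard error of p̂: √(0.063342/206) = √0.000307488 = 0.017535.
For 98% confidence, z* = 2.326.
So ME = 0.04079.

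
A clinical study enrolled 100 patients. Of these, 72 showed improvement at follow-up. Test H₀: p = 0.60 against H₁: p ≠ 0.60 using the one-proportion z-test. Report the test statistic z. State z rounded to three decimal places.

The sample proportion is 72/100 = 0.72000.
SE₀ = √(0.60·0.40/100) = 0.048990.
Test statistic: z = 0.12000/0.048990 = 2.449.

z = 2.449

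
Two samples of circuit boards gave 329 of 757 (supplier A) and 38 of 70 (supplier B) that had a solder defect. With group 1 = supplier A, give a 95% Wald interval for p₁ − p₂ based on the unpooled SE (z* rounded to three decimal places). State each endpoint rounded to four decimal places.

(-0.2302, 0.0137)

p̂₁ = 0.43461, p̂₂ = 0.54286, so the observed difference is -0.10825.
SE = √(0.000324603 + 0.003545190) = √0.003869793 = 0.062208.
z* = 1.960 at the 95% level. Margin = 1.960·0.062208 = 0.12193.
So the interval runs from -0.2302 to 0.0137.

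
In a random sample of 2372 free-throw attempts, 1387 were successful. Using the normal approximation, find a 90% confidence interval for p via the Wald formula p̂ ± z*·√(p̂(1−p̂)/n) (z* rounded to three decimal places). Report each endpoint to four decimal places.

With x = 1387 successes in n = 2372, p̂ = 0.58474.
SE(p̂) = √(0.58474·0.41526/2372) = 0.010118.
For 90% confidence, z* = 1.645.
Margin of error: 1.645 × 0.010118 = 0.01664.
CI: 0.58474 ± 0.01664 = (0.5681, 0.6014).

(0.5681, 0.6014)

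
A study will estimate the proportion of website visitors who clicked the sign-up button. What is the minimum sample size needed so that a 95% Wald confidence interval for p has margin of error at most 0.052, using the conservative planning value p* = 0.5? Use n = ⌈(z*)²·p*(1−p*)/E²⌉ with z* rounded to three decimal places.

n = 356

z* = 1.960 at the 95% level.
p*(1−p*) = 0.50·0.50 = 0.2500.
(z*)²·p*(1−p*)/E² = 3.841600·0.2500/0.002704 = 355.178.
⌈355.178⌉ = 356.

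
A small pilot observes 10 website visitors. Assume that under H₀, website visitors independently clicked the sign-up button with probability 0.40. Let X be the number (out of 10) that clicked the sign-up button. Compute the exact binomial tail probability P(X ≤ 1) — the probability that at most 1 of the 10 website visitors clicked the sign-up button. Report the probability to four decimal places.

P = 0.0464

X ~ Binomial(n=10, p=0.40).
P(X ≤ 1) = C(10,0)·0.40^0·0.60^10 + C(10,1)·0.40^1·0.60^9.
= 0.006047 + 0.040311 = 0.0464.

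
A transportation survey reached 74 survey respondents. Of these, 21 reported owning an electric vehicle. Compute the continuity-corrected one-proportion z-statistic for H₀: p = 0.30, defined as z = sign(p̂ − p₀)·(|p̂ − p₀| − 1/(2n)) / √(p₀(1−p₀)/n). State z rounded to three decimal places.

With x = 21 successes in n = 74, p̂ = 0.28378. p̂ − p₀ = -0.016216.
1/(2n) = 0.006757.
Corrected numerator: |-0.016216| − 0.006757 = 0.009459.
SE₀ = √(0.30·0.70/74) = 0.053271.
z = −0.009459/0.053271 = -0.178.

z = -0.178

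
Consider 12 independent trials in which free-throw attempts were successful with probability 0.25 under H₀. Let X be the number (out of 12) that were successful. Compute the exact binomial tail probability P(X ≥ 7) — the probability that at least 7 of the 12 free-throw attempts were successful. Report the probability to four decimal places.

P = 0.0143

X ~ Binomial(n=12, p=0.25).
P(X ≥ 7) = Σ_{j=7}^{12} C(12,j)·0.25^j·0.75^{12−j}.
= 0.011471 + 0.002390 + 0.000354 + 0.000035 + 0.000002 + 0.000000 = 0.0143.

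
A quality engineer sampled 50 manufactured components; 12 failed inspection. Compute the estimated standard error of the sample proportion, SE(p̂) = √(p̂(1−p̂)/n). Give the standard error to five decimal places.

The sample proportion is 12/50 = 0.24000.
p̂(1−p̂) = 0.24000·0.76000 = 0.182400.
SE = √(0.182400/50) = 0.06040.

SE = 0.06040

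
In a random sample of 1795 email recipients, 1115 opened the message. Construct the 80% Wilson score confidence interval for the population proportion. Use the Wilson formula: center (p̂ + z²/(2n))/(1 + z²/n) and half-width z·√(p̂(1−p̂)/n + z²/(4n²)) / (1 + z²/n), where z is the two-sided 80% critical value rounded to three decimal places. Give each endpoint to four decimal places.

(0.6064, 0.6357)

Here p̂ = 1115/1795 = 0.62117 and z = 1.282 (z² = 1.643524).
1 + z²/n = 1.000916.
Center = (0.62117 + 0.000458)/1.000916 = 0.62106.
Radicand: p̂(1−p̂)/n + z²/(4n²) = 0.000131096 + 0.000000128 = 0.000131224.
Half-width = 1.282·√0.000131224/1.000916 = 0.01467.
Interval: 0.62106 ± 0.01467 → (0.6064, 0.6357).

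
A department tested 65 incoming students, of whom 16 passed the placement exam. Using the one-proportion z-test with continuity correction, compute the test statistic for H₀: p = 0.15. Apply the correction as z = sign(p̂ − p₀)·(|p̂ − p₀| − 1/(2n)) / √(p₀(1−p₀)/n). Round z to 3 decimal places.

z = 1.997

Sample proportion p̂ = 16/65 = 0.24615. p̂ − p₀ = 0.096154.
Continuity correction 1/(2n) = 1/130 = 0.007692.
Corrected numerator: |0.096154| − 0.007692 = 0.088462.
Under H₀, SE = √(p₀(1−p₀)/n) = √(0.15·0.85/65) = √0.001961538 = 0.044289.
z = (+)0.088462/0.044289 = 1.997.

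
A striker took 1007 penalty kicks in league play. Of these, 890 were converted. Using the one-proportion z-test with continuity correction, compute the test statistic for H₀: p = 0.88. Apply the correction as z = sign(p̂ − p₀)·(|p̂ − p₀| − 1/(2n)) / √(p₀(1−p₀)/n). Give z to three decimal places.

z = 0.324

p̂ = 890/1007 = 0.88381. p̂ − p₀ = 0.003813.
Continuity correction 1/(2n) = 1/2014 = 0.000497.
Corrected numerator: |0.003813| − 0.000497 = 0.003316.
Null standard error: √(0.88·0.12/1007) = √0.000104866 = 0.010240.
z = +0.003316/0.010240 = 0.324.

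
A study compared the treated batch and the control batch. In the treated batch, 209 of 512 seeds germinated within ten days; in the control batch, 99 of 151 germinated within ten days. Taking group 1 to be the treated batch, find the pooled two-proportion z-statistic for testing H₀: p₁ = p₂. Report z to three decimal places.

z = -5.357

p̂₁ = 209/512 = 0.40820, p̂₂ = 99/151 = 0.65563.
Pooled p̂ = (209+99)/(512+151) = 308/663 = 0.46456.
Pooled SE = √[0.2487437·0.00857564] ≈ 0.046186.
z = -0.24743/0.046186 = -5.357.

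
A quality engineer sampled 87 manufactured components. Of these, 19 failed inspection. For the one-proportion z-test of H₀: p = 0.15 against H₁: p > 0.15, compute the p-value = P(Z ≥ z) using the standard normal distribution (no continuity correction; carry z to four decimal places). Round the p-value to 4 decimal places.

p̂ = 19/87 = 0.21839.
SE₀ = √(0.15·0.85/87) = 0.038282.
z = (p̂ − p₀)/SE = (19/87 − 0.15)/0.038282 ≈ 1.7865.
From the standard normal, P(Z ≥ z) = 0.0370.

p-value = 0.0370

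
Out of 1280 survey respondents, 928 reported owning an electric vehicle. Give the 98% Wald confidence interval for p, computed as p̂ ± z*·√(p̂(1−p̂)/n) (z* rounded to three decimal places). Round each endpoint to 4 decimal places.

The sample proportion is 928/1280 = 0.72500.
SE = √(p̂(1−p̂)/n) = √(0.199375/1280) = 0.012480.
For 98% confidence, z* = 2.326.
Margin = 2.326·0.012480 = 0.02903.
CI: 0.72500 ± 0.02903 = (0.6960, 0.7540).

(0.6960, 0.7540)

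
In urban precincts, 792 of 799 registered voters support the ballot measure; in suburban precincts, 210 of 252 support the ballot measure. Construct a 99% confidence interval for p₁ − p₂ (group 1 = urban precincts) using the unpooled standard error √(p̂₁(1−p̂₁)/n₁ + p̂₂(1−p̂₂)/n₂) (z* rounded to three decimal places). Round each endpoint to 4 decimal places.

(0.0968, 0.2190)

p̂₁ = 0.99124, p̂₂ = 0.83333, so the observed difference is 0.15791.
Unpooled SE = √(p̂₁(1−p̂₁)/n₁ + p̂₂(1−p̂₂)/n₂) = √(0.000010869 + 0.000551146) = 0.023707.
z* = 2.576 at the 99% level. Margin of error = 0.06107.
CI: 0.15791 ± 0.06107 = (0.0968, 0.2190).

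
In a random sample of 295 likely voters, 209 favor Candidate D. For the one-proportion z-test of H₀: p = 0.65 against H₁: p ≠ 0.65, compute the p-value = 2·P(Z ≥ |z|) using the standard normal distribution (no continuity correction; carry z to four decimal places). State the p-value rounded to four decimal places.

p̂ = 209/295 = 0.70847.
Null standard error: √(0.65·0.35/295) = √0.000771186 = 0.027770.
z = (p̂ − p₀)/SE = (209/295 − 0.65)/0.027770 ≈ 2.1057.
p-value = 2·P(Z ≥ |z|) with z = 2.1057 → 0.0352.

p-value = 0.0352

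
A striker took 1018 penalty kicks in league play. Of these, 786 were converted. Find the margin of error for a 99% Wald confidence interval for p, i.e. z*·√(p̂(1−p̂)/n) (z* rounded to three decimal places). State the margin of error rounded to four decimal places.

ME = 0.0339

p̂ = 786/1018 = 0.77210.
Standard error of p̂: √(0.175960/1018) = √0.000172849 = 0.013147.
The 99% critical value is z* = 2.576.
ME = 2.576·0.013147 = 0.0339.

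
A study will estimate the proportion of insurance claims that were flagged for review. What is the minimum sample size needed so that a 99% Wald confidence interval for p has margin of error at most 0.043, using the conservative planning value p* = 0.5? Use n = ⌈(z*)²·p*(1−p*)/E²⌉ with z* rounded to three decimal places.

n = 898

z* = 2.576 at the 99% level.
p*(1−p*) = 0.50·0.50 = 0.2500.
Required n before rounding: 6.635776 × 0.2500 / 0.043² = 897.211.
⌈897.211⌉ = 898.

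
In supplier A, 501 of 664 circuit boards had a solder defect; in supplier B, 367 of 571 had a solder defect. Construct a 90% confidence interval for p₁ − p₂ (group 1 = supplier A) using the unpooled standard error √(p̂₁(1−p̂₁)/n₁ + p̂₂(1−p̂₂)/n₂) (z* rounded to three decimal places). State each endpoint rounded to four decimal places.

(0.0689, 0.1547)

p̂₁ = 501/664 = 0.75452, p̂₂ = 367/571 = 0.64273; p̂₁ − p̂₂ = 0.11179.
SE = √(0.000278947 + 0.000402150) = √0.000681097 = 0.026098.
z* = 1.645 at the 90% level. Margin of error = 0.04293.
CI: 0.11179 ± 0.04293 = (0.0689, 0.1547).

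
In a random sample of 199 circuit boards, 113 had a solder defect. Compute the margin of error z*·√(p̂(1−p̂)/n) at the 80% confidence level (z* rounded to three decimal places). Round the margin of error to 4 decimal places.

ME = 0.0450

p̂ = 113/199 = 0.56784.
Standard error of p̂: √(0.245398/199) = √0.001233155 = 0.035116.
The 80% critical value is z* = 1.282.
ME = 1.282·0.035116 = 0.0450.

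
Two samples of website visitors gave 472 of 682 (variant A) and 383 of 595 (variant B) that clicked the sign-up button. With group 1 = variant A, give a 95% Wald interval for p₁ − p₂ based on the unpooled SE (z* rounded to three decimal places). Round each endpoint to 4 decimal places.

(-0.0034, 0.1002)

p̂₁ = 472/682 = 0.69208, p̂₂ = 383/595 = 0.64370; p̂₁ − p̂₂ = 0.04838.
SE = √(0.000312470 + 0.000385464) = √0.000697934 = 0.026418.
For 95% confidence, z* = 1.960. Margin of error = 0.05178.
So the interval runs from -0.0034 to 0.1002.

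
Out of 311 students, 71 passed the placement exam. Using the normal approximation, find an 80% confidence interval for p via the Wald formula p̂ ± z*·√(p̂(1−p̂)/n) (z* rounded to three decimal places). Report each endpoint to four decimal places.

(0.1978, 0.2588)

With x = 71 successes in n = 311, p̂ = 0.22830.
SE(p̂) = √(0.22830·0.77170/311) = 0.023801.
For 80% confidence, z* = 1.282.
Margin = 1.282·0.023801 = 0.03051.
CI: 0.22830 ± 0.03051 = (0.1978, 0.2588).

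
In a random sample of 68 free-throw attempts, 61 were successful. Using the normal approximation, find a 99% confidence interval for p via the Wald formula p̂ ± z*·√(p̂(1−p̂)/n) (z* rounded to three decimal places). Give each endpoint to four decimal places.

(0.8021, 0.9920)

The sample proportion is 61/68 = 0.89706.
SE = √(p̂(1−p̂)/n) = √(0.092344/68) = 0.036851.
The 99% critical value is z* = 2.576.
Margin = 2.576·0.036851 = 0.09493.
Interval: 0.89706 ± 0.09493 → (0.8021, 0.9920).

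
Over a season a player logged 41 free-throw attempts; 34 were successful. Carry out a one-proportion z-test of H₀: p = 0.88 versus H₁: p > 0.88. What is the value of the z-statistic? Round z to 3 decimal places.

p̂ = 34/41 = 0.82927.
Null standard error: √(0.88·0.12/41) = √0.002575610 = 0.050750.
z = (p̂ − p₀)/SE = (0.82927 − 0.88)/0.050750 = -1.000.

z = -1.000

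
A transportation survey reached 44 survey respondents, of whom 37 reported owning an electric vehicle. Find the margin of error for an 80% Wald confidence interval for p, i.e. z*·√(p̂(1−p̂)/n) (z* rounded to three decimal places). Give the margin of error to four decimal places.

ME = 0.0707

Sample proportion p̂ = 37/44 = 0.84091.
SE(p̂) = √(0.84091·0.15909/44) = 0.055141.
z* = 1.282 at the 80% level.
Margin of error = z*·SE = 1.282 × 0.055141 = 0.0707.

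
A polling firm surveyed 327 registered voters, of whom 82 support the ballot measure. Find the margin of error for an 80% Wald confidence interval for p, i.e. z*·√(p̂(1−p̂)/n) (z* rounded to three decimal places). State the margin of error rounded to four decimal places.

ME = 0.0307

With x = 82 successes in n = 327, p̂ = 0.25076.
SE = √(p̂(1−p̂)/n) = √(0.187882/327) = 0.023970.
The 80% critical value is z* = 1.282.
ME = 1.282·0.023970 = 0.0307.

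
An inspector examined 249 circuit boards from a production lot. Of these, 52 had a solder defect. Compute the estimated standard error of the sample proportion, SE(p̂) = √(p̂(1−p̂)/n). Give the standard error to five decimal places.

SE = 0.02576

The sample proportion is 52/249 = 0.20884.
p̂(1−p̂) = 0.165226.
SE = √(0.165226/249) = 0.02576.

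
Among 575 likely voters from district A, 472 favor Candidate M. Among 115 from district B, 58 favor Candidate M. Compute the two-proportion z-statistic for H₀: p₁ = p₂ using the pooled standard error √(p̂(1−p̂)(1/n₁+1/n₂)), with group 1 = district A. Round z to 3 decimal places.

z = 7.342

p̂₁ = 472/575 = 0.82087, p̂₂ = 58/115 = 0.50435.
Pooled p̂ = (472+58)/(575+115) = 530/690 = 0.76812.
SE = √[p̂(1−p̂)(1/n₁+1/n₂)] = √[0.76812·0.23188·(1/575+1/115)] ≈ 0.043111.
z = 0.31652/0.043111 = 7.342.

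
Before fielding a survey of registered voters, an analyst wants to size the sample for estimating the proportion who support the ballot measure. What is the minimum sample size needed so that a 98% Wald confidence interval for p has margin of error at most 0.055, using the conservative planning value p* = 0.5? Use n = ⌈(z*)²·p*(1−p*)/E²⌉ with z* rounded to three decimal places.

n = 448

The 98% critical value is z* = 2.326.
p*(1−p*) = 0.50·0.50 = 0.2500.
(z*)²·p*(1−p*)/E² = 5.410276·0.2500/0.003025 = 447.130.
Rounding up, n = 448.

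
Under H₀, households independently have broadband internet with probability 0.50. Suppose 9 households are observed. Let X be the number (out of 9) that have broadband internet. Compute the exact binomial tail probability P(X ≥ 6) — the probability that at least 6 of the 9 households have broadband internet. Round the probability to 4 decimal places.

P = 0.2539

X is binomial with n = 9 and p = 0.50.
P(X ≥ 6) = C(9,6)·0.50^6·0.50^3 + C(9,7)·0.50^7·0.50^2 + C(9,8)·0.50^8·0.50^1 + C(9,9)·0.50^9·0.50^0.
= 0.164062 + 0.070312 + 0.017578 + 0.001953 = 0.2539.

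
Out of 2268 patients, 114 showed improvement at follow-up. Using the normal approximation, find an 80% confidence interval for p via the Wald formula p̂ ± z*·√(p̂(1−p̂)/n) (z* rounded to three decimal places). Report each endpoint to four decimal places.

(0.0444, 0.0561)

Sample proportion p̂ = 114/2268 = 0.05026.
SE = √(p̂(1−p̂)/n) = √(0.047738/2268) = 0.004588.
For 80% confidence, z* = 1.282.
Margin = 1.282·0.004588 = 0.00588.
Interval: 0.05026 ± 0.00588 → (0.0444, 0.0561).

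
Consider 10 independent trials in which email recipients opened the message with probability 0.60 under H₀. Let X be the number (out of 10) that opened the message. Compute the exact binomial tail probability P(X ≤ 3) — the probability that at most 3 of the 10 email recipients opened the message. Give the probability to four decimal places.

P = 0.0548

X ~ Binomial(n=10, p=0.60).
P(X ≤ 3) = C(10,0)·0.60^0·0.40^10 + C(10,1)·0.60^1·0.40^9 + C(10,2)·0.60^2·0.40^8 + C(10,3)·0.60^3·0.40^7.
= 0.000105 + 0.001573 + 0.010617 + 0.042467 = 0.0548.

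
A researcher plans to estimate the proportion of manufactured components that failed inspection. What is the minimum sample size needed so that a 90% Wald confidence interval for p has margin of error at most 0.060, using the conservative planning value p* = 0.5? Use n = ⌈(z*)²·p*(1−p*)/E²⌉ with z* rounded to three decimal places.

n = 188

The 90% critical value is z* = 1.645.
p*(1−p*) = 0.2500.
Required n before rounding: 2.706025 × 0.2500 / 0.060² = 187.918.
⌈187.918⌉ = 188.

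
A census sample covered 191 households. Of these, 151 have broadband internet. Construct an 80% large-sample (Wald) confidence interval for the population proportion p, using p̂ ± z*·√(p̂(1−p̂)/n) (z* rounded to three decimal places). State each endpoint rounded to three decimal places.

With x = 151 successes in n = 191, p̂ = 0.79058.
SE(p̂) = √(0.79058·0.20942/191) = 0.029442.
For 80% confidence, z* = 1.282.
Margin of error: 1.282 × 0.029442 = 0.03774.
Interval: 0.79058 ± 0.03774 → (0.753, 0.828).

(0.753, 0.828)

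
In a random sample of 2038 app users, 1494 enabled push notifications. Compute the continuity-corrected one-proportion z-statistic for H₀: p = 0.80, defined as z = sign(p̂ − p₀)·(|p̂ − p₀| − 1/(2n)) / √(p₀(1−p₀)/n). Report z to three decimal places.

z = -7.526

The sample proportion is 1494/2038 = 0.73307. p̂ − p₀ = -0.066928.
Continuity correction 1/(2n) = 1/4076 = 0.000245.
Corrected numerator: |-0.066928| − 0.000245 = 0.066683.
SE₀ = √(0.80·0.20/2038) = 0.008860.
z = −0.066683/0.008860 = -7.526.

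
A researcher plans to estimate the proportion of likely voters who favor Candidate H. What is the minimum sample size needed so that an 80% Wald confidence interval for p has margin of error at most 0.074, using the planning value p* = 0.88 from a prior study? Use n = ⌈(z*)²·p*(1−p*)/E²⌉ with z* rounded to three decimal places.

n = 32

For 80% confidence, z* = 1.282.
p*(1−p*) = 0.1056.
(z*)²·p*(1−p*)/E² = 1.643524·0.1056/0.005476 = 31.694.
Rounding up, n = 32.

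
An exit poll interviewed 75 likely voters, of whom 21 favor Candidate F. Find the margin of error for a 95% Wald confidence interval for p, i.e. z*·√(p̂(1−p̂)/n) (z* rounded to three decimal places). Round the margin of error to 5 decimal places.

With x = 21 successes in n = 75, p̂ = 0.28000.
SE(p̂) = √(0.28000·0.72000/75) = 0.051846.
The 95% critical value is z* = 1.960.
ME = 1.960·0.051846 = 0.10162.

ME = 0.10162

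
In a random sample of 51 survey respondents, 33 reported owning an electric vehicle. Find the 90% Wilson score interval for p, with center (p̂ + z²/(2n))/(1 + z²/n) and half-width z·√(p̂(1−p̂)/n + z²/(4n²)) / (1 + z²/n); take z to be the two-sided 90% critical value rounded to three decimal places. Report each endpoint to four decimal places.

(0.5321, 0.7472)

Here p̂ = 33/51 = 0.64706 and z = 1.645 (z² = 2.706025).
Denominator 1 + z²/n = 1 + 2.706025/51 = 1.053059.
Adjusted center: (0.64706 + z²/(2n))/1.053059 = 0.63965.
Radicand: p̂(1−p̂)/n + z²/(4n²) = 0.004477916 + 0.000260095 = 0.004738011.
Half-width = 1.645·√0.004738011/1.053059 = 0.10753.
So the interval runs from 0.5321 to 0.7472.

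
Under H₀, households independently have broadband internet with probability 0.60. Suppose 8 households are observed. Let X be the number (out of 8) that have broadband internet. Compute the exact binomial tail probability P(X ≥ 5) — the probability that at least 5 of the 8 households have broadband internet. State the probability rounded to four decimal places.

X ~ Binomial(n=8, p=0.60).
P(X ≥ 5) = C(8,5)·0.60^5·0.40^3 + C(8,6)·0.60^6·0.40^2 + C(8,7)·0.60^7·0.40^1 + C(8,8)·0.60^8·0.40^0.
= 0.278692 + 0.209019 + 0.089580 + 0.016796 = 0.5941.

P = 0.5941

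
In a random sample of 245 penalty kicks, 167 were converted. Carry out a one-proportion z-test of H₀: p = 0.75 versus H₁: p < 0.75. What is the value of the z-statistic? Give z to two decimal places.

z = -2.47

Sample proportion p̂ = 167/245 = 0.68163.
Under H₀, SE = √(p₀(1−p₀)/n) = √(0.75·0.25/245) = √0.000765306 = 0.027664.
z = (p̂ − p₀)/SE = (0.68163 − 0.75)/0.027664 = -2.47.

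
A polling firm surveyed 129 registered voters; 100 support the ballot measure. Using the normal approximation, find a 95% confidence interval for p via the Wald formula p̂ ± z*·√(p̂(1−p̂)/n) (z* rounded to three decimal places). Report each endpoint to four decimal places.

The sample proportion is 100/129 = 0.77519.
SE = √(p̂(1−p̂)/n) = √(0.174268/129) = 0.036755.
The 95% critical value is z* = 1.960.
Margin = 1.960·0.036755 = 0.07204.
CI: 0.77519 ± 0.07204 = (0.7032, 0.8472).

(0.7032, 0.8472)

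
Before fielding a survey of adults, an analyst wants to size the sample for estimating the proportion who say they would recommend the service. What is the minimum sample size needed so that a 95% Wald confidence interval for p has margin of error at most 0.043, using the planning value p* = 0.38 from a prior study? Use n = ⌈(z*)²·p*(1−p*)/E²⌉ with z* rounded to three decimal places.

z* = 1.960 at the 95% level.
p*(1−p*) = 0.38·0.62 = 0.2356.
(z*)²·p*(1−p*)/E² = 3.841600·0.2356/0.001849 = 489.498.
Rounding up, n = 490.

n = 490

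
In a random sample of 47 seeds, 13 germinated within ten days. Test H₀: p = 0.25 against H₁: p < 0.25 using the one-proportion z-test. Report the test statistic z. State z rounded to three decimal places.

z = 0.421

Sample proportion p̂ = 13/47 = 0.27660.
Null standard error: √(0.25·0.75/47) = √0.003989362 = 0.063161.
z = (0.27660 − 0.25)/0.063161 = 0.02660/0.063161 = 0.421.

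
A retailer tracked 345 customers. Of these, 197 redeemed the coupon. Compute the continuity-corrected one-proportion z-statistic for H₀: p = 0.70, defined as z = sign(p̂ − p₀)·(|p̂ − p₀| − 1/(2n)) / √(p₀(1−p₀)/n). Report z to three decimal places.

z = -5.169

Sample proportion p̂ = 197/345 = 0.57101. p̂ − p₀ = -0.128986.
Continuity correction 1/(2n) = 1/690 = 0.001449.
Corrected numerator: |-0.128986| − 0.001449 = 0.127537.
Null standard error: √(0.70·0.30/345) = √0.000608696 = 0.024672.
z = (−)0.127537/0.024672 = -5.169.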